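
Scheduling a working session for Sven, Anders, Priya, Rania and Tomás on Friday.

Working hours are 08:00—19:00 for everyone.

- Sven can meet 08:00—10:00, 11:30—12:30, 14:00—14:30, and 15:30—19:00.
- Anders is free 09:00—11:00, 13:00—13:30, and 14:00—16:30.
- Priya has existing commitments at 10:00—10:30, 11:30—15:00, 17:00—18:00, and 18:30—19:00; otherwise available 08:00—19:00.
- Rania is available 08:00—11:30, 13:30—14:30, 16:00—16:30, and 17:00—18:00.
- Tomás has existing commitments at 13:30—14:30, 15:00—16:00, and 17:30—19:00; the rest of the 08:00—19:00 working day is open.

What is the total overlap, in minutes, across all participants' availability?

Priya free within 08:00–19:00: 08:00–10:00, 10:30–11:30, 15:00–17:00, 18:00–18:30.
Tomás free within 08:00–19:00: 08:00–13:30, 14:30–15:00, 16:00–17:30.
Sven ∩ Anders: 09:00–10:00, 14:00–14:30, 15:30–16:30.
Sven ∩ Anders ∩ Priya: 09:00–10:00, 15:30–16:30.
Sven ∩ Anders ∩ Priya ∩ Rania: 09:00–10:00, 16:00–16:30.
Sven ∩ Anders ∩ Priya ∩ Rania ∩ Tomás: 09:00–10:00, 16:00–16:30.
Total common minutes: 60 + 30 = 90.

90 minutes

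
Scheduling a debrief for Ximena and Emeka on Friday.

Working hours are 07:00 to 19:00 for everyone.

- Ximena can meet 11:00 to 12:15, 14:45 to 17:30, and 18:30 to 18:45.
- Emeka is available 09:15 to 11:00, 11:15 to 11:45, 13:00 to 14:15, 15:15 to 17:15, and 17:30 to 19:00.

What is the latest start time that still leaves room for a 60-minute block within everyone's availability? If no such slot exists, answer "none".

16:15

Ximena ∩ Emeka: 11:15–11:45, 15:15–17:15, 18:30–18:45.
Windows ≥ 60 min: 15:15–17:15.
Latest start in the last window 15:15–17:15 is 17:15 − 60 min = 16:15.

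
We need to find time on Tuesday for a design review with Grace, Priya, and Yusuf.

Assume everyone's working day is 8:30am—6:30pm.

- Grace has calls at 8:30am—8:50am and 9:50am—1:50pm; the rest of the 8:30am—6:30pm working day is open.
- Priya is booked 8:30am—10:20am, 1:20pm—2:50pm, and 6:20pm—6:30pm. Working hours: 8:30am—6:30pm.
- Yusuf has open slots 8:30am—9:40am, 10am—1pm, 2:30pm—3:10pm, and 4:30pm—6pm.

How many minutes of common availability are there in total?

Grace free within 08:30–18:30: 08:50–09:50, 13:50–18:30.
Priya free within 08:30–18:30: 10:20–13:20, 14:50–18:20.
Grace ∩ Priya: 14:50–18:20.
Grace ∩ Priya ∩ Yusuf: 14:50–15:10, 16:30–18:00.
Total common minutes: 20 + 90 = 110.

110 minutes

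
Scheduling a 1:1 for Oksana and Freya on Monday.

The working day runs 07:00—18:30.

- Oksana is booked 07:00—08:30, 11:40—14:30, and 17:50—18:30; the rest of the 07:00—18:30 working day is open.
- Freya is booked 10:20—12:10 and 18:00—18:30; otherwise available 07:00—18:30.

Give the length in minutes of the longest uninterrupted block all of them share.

200 minutes

Oksana free within 07:00–18:30: 08:30–11:40, 14:30–17:50.
Freya free within 07:00–18:30: 07:00–10:20, 12:10–18:00.
Oksana ∩ Freya: 08:30–10:20, 14:30–17:50.
Common window lengths: 110, 200 min; longest is 200.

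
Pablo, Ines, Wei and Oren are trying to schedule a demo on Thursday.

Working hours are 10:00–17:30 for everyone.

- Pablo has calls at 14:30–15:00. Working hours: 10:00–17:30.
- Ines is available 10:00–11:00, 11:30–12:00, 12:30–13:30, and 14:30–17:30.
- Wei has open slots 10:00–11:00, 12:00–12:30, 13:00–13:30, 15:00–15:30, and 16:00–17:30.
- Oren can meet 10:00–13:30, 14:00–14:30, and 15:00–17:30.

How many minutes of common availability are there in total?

Pablo free within 10:00–17:30: 10:00–14:30, 15:00–17:30.
Pablo ∩ Ines: 10:00–11:00, 11:30–12:00, 12:30–13:30, 15:00–17:30.
Pablo ∩ Ines ∩ Wei: 10:00–11:00, 13:00–13:30, 15:00–15:30, 16:00–17:30.
Pablo ∩ Ines ∩ Wei ∩ Oren: 10:00–11:00, 13:00–13:30, 15:00–15:30, 16:00–17:30.
Total common minutes: 60 + 30 + 30 + 90 = 210.

210 minutes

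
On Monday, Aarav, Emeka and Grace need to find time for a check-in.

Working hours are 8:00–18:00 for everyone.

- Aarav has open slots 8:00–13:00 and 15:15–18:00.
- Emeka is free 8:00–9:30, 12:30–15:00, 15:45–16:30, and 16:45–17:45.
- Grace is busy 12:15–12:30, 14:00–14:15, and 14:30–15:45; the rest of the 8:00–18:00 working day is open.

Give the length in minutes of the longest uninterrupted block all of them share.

Grace free within 08:00–18:00: 08:00–12:15, 12:30–14:00, 14:15–14:30, 15:45–18:00.
Aarav ∩ Emeka: 08:00–09:30, 12:30–13:00, 15:45–16:30, 16:45–17:45.
Aarav ∩ Emeka ∩ Grace: 08:00–09:30, 12:30–13:00, 15:45–16:30, 16:45–17:45.
Common window lengths: 90, 30, 45, 60 min; longest is 90.

90 minutes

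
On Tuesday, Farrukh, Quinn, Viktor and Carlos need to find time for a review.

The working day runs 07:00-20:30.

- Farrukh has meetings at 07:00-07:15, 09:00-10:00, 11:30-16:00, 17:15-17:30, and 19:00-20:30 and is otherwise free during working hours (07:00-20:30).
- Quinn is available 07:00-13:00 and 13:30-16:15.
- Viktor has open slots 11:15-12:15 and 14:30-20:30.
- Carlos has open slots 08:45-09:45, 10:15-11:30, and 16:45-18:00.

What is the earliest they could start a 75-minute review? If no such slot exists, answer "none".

none

Farrukh free within 07:00–20:30: 07:15–09:00, 10:00–11:30, 16:00–17:15, 17:30–19:00.
Farrukh ∩ Quinn: 07:15–09:00, 10:00–11:30, 16:00–16:15.
Farrukh ∩ Quinn ∩ Viktor: 11:15–11:30, 16:00–16:15.
Farrukh ∩ Quinn ∩ Viktor ∩ Carlos: 11:15–11:30.
Windows ≥ 75 min: (none).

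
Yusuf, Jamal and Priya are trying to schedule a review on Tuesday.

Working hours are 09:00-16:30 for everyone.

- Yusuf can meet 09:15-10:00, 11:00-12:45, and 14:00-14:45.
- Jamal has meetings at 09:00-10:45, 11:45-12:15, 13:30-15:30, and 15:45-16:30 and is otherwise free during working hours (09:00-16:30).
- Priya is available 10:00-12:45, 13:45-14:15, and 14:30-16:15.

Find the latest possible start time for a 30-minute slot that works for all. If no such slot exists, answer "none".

12:15

Jamal free within 09:00–16:30: 10:45–11:45, 12:15–13:30, 15:30–15:45.
Yusuf ∩ Jamal: 11:00–11:45, 12:15–12:45.
Yusuf ∩ Jamal ∩ Priya: 11:00–11:45, 12:15–12:45.
Windows ≥ 30 min: 11:00–11:45, 12:15–12:45.
Latest start in the last window 12:15–12:45 is 12:45 − 30 min = 12:15.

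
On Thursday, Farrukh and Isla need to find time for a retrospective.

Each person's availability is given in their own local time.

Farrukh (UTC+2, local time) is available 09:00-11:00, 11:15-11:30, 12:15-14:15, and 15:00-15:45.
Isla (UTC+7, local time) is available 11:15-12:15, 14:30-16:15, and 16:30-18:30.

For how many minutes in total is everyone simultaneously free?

Farrukh → UTC: 07:00–09:00, 09:15–09:30, 10:15–12:15, 13:00–13:45.
Isla → UTC: 04:15–05:15, 07:30–09:15, 09:30–11:30.
Farrukh ∩ Isla: 07:30–09:00, 10:15–11:30.
Total common minutes: 90 + 75 = 165.

165 minutes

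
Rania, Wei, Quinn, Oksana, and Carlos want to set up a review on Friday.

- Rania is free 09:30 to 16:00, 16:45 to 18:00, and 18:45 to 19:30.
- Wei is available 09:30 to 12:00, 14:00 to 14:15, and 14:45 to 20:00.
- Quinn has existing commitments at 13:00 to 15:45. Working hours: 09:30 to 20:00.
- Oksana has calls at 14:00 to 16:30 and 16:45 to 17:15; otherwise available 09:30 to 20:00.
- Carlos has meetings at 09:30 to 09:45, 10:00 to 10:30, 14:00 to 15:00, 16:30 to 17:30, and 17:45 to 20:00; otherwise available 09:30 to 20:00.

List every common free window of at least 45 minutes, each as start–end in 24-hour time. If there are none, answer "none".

Quinn free within 09:30–20:00: 09:30–13:00, 15:45–20:00.
Oksana free within 09:30–20:00: 09:30–14:00, 16:30–16:45, 17:15–20:00.
Carlos free within 09:30–20:00: 09:45–10:00, 10:30–14:00, 15:00–16:30, 17:30–17:45.
Rania ∩ Wei: 09:30–12:00, 14:00–14:15, 14:45–16:00, 16:45–18:00, 18:45–19:30.
Rania ∩ Wei ∩ Quinn: 09:30–12:00, 15:45–16:00, 16:45–18:00, 18:45–19:30.
Rania ∩ Wei ∩ Quinn ∩ Oksana: 09:30–12:00, 17:15–18:00, 18:45–19:30.
Rania ∩ Wei ∩ Quinn ∩ Oksana ∩ Carlos: 09:45–10:00, 10:30–12:00, 17:30–17:45.
Windows ≥ 45 min: 10:30–12:00.

10:30–12:00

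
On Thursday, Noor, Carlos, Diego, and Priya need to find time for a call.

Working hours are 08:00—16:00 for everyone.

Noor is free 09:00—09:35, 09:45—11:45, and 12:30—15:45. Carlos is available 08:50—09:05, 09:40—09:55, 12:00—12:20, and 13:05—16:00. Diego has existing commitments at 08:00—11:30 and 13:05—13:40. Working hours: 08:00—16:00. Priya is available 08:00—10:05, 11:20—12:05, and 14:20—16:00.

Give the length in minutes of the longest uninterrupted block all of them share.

Diego free within 08:00–16:00: 11:30–13:05, 13:40–16:00.
Noor ∩ Carlos: 09:00–09:05, 09:45–09:55, 13:05–15:45.
Noor ∩ Carlos ∩ Diego: 13:40–15:45.
Noor ∩ Carlos ∩ Diego ∩ Priya: 14:20–15:45.
Single common window of 85 minutes.

85 minutes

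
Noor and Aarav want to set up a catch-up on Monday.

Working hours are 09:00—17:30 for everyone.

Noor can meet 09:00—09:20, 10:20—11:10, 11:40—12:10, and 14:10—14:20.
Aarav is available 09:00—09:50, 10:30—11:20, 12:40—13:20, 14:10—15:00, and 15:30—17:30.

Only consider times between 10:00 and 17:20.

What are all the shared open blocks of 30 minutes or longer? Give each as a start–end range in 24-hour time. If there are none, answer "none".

Noor ∩ Aarav: 09:00–09:20, 10:30–11:10, 14:10–14:20.
Restricted to 10:00–17:20: 10:30–11:10, 14:10–14:20.
Windows ≥ 30 min: 10:30–11:10.

10:30–11:10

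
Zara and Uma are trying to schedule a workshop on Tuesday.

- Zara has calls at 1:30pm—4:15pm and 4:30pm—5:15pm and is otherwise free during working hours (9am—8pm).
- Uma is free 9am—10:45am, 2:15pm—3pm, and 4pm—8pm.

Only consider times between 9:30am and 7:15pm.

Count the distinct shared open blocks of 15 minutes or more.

Zara free within 09:00–20:00: 09:00–13:30, 16:15–16:30, 17:15–20:00.
Zara ∩ Uma: 09:00–10:45, 16:15–16:30, 17:15–20:00.
Restricted to 09:30–19:15: 09:30–10:45, 16:15–16:30, 17:15–19:15.
Windows ≥ 15 min: 09:30–10:45, 16:15–16:30, 17:15–19:15.
That's 3 windows.

3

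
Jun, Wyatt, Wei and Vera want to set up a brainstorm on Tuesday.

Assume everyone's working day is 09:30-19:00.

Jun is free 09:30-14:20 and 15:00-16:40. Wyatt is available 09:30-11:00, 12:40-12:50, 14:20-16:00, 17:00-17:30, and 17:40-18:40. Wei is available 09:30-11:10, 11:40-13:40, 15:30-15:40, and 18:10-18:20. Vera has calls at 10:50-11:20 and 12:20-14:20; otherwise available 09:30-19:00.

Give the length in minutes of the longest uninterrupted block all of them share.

Vera free within 09:30–19:00: 09:30–10:50, 11:20–12:20, 14:20–19:00.
Jun ∩ Wyatt: 09:30–11:00, 12:40–12:50, 15:00–16:00.
Jun ∩ Wyatt ∩ Wei: 09:30–11:00, 12:40–12:50, 15:30–15:40.
Jun ∩ Wyatt ∩ Wei ∩ Vera: 09:30–10:50, 15:30–15:40.
Common window lengths: 80, 10 min; longest is 80.

80 minutes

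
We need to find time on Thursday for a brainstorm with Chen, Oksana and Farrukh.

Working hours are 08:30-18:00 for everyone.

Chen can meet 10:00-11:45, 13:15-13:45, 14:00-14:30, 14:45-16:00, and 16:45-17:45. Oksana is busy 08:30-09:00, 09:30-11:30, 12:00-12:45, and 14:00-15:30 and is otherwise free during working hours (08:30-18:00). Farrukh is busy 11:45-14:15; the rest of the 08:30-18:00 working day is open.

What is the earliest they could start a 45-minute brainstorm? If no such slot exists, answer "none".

16:45

Oksana free within 08:30–18:00: 09:00–09:30, 11:30–12:00, 12:45–14:00, 15:30–18:00.
Farrukh free within 08:30–18:00: 08:30–11:45, 14:15–18:00.
Chen ∩ Oksana: 11:30–11:45, 13:15–13:45, 15:30–16:00, 16:45–17:45.
Chen ∩ Oksana ∩ Farrukh: 11:30–11:45, 15:30–16:00, 16:45–17:45.
Windows ≥ 45 min: 16:45–17:45.
Earliest such window starts at 16:45.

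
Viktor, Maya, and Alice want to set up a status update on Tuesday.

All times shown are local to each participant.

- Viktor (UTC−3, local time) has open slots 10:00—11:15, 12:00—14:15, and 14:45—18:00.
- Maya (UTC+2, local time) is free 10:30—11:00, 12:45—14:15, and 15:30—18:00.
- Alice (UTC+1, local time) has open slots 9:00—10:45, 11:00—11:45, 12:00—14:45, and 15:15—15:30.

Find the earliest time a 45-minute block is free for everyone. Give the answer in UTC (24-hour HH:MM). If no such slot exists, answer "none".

Viktor → UTC: 13:00–14:15, 15:00–17:15, 17:45–21:00.
Maya → UTC: 08:30–09:00, 10:45–12:15, 13:30–16:00.
Alice → UTC: 08:00–09:45, 10:00–10:45, 11:00–13:45, 14:15–14:30.
Viktor ∩ Maya: 13:30–14:15, 15:00–16:00.
Viktor ∩ Maya ∩ Alice: 13:30–13:45.
Windows ≥ 45 min: (none).

none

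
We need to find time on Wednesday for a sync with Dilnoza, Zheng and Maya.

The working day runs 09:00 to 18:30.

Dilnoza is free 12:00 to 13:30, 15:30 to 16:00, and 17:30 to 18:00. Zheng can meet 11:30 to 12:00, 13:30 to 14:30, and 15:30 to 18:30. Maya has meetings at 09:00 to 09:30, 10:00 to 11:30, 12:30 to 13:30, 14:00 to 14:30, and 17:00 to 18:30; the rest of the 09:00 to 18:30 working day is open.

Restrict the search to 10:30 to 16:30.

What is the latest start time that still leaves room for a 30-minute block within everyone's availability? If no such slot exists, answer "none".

Maya free within 09:00–18:30: 09:30–10:00, 11:30–12:30, 13:30–14:00, 14:30–17:00.
Dilnoza ∩ Zheng: 15:30–16:00, 17:30–18:00.
Dilnoza ∩ Zheng ∩ Maya: 15:30–16:00.
Restricted to 10:30–16:30: 15:30–16:00.
Windows ≥ 30 min: 15:30–16:00.
Latest start in the last window 15:30–16:00 is 16:00 − 30 min = 15:30.

15:30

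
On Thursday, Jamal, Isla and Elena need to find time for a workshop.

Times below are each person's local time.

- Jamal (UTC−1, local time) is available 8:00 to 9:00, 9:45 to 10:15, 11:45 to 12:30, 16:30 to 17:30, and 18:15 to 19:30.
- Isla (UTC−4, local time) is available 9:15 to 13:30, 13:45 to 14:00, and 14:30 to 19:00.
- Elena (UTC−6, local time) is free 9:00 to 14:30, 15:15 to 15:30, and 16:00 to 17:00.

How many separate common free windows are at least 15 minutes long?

Jamal → UTC: 09:00–10:00, 10:45–11:15, 12:45–13:30, 17:30–18:30, 19:15–20:30.
Isla → UTC: 13:15–17:30, 17:45–18:00, 18:30–23:00.
Elena → UTC: 15:00–20:30, 21:15–21:30, 22:00–23:00.
Jamal ∩ Isla: 13:15–13:30, 17:45–18:00, 19:15–20:30.
Jamal ∩ Isla ∩ Elena: 17:45–18:00, 19:15–20:30.
Windows ≥ 15 min: 17:45–18:00, 19:15–20:30.
That's 2 windows.

2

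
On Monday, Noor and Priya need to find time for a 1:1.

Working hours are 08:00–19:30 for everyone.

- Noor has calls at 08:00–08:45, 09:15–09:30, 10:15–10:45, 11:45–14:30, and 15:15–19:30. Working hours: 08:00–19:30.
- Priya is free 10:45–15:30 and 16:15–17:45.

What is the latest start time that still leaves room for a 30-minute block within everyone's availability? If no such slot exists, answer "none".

Noor free within 08:00–19:30: 08:45–09:15, 09:30–10:15, 10:45–11:45, 14:30–15:15.
Noor ∩ Priya: 10:45–11:45, 14:30–15:15.
Windows ≥ 30 min: 10:45–11:45, 14:30–15:15.
Latest start in the last window 14:30–15:15 is 15:15 − 30 min = 14:45.

14:45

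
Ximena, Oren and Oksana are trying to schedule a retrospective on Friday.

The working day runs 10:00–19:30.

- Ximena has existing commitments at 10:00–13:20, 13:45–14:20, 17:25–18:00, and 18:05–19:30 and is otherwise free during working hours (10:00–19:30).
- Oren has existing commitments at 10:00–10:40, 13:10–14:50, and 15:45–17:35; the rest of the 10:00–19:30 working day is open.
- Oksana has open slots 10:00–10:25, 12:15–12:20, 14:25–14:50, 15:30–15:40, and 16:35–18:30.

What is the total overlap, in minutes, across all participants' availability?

Ximena free within 10:00–19:30: 13:20–13:45, 14:20–17:25, 18:00–18:05.
Oren free within 10:00–19:30: 10:40–13:10, 14:50–15:45, 17:35–19:30.
Ximena ∩ Oren: 14:50–15:45, 18:00–18:05.
Ximena ∩ Oren ∩ Oksana: 15:30–15:40, 18:00–18:05.
Total common minutes: 10 + 5 = 15.

15 minutes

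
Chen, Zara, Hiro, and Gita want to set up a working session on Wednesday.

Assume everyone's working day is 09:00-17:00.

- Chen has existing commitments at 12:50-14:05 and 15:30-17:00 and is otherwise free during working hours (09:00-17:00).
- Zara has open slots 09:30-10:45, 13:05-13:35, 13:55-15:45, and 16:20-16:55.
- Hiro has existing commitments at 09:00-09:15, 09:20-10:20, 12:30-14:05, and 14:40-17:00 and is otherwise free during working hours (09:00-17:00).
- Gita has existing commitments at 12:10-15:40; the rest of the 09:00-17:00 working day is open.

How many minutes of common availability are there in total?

Chen free within 09:00–17:00: 09:00–12:50, 14:05–15:30.
Hiro free within 09:00–17:00: 09:15–09:20, 10:20–12:30, 14:05–14:40.
Gita free within 09:00–17:00: 09:00–12:10, 15:40–17:00.
Chen ∩ Zara: 09:30–10:45, 14:05–15:30.
Chen ∩ Zara ∩ Hiro: 10:20–10:45, 14:05–14:40.
Chen ∩ Zara ∩ Hiro ∩ Gita: 10:20–10:45.
Total common minutes: 25.

25 minutes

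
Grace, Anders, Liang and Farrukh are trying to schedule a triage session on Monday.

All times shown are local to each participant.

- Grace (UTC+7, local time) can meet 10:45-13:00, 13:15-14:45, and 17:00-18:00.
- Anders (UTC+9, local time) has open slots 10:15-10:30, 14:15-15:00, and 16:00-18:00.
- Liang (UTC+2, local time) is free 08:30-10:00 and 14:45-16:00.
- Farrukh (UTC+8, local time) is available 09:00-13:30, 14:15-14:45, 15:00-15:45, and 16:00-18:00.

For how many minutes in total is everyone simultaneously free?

Grace → UTC: 03:45–06:00, 06:15–07:45, 10:00–11:00.
Anders → UTC: 01:15–01:30, 05:15–06:00, 07:00–09:00.
Liang → UTC: 06:30–08:00, 12:45–14:00.
Farrukh → UTC: 01:00–05:30, 06:15–06:45, 07:00–07:45, 08:00–10:00.
Grace ∩ Anders: 05:15–06:00, 07:00–07:45.
Grace ∩ Anders ∩ Liang: 07:00–07:45.
Grace ∩ Anders ∩ Liang ∩ Farrukh: 07:00–07:45.
Total common minutes: 45.

45 minutes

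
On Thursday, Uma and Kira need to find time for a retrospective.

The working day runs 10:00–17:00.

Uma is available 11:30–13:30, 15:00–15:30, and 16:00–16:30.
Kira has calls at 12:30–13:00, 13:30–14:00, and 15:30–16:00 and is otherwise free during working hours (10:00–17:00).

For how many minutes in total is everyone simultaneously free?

150 minutes

Kira free within 10:00–17:00: 10:00–12:30, 13:00–13:30, 14:00–15:30, 16:00–17:00.
Uma ∩ Kira: 11:30–12:30, 13:00–13:30, 15:00–15:30, 16:00–16:30.
Total common minutes: 60 + 30 + 30 + 30 = 150.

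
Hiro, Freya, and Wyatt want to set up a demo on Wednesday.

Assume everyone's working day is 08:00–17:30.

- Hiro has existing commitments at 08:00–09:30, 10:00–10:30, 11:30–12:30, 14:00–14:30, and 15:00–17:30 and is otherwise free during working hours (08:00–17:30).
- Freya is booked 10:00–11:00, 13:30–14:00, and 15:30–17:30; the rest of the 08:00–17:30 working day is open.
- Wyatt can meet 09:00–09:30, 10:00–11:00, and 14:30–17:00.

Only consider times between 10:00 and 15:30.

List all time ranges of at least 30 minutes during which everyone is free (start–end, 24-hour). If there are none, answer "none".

Hiro free within 08:00–17:30: 09:30–10:00, 10:30–11:30, 12:30–14:00, 14:30–15:00.
Freya free within 08:00–17:30: 08:00–10:00, 11:00–13:30, 14:00–15:30.
Hiro ∩ Freya: 09:30–10:00, 11:00–11:30, 12:30–13:30, 14:30–15:00.
Hiro ∩ Freya ∩ Wyatt: 14:30–15:00.
Restricted to 10:00–15:30: 14:30–15:00.
Windows ≥ 30 min: 14:30–15:00.

14:30–15:00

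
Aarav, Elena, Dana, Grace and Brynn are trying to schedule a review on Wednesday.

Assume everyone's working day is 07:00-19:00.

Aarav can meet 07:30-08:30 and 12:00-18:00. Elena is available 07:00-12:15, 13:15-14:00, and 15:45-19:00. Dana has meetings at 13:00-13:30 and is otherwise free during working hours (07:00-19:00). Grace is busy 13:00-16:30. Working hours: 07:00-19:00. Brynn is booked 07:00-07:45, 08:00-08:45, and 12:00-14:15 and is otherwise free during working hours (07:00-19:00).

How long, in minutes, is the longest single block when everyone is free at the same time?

Dana free within 07:00–19:00: 07:00–13:00, 13:30–19:00.
Grace free within 07:00–19:00: 07:00–13:00, 16:30–19:00.
Brynn free within 07:00–19:00: 07:45–08:00, 08:45–12:00, 14:15–19:00.
Aarav ∩ Elena: 07:30–08:30, 12:00–12:15, 13:15–14:00, 15:45–18:00.
Aarav ∩ Elena ∩ Dana: 07:30–08:30, 12:00–12:15, 13:30–14:00, 15:45–18:00.
Aarav ∩ Elena ∩ Dana ∩ Grace: 07:30–08:30, 12:00–12:15, 16:30–18:00.
Aarav ∩ Elena ∩ Dana ∩ Grace ∩ Brynn: 07:45–08:00, 16:30–18:00.
Common window lengths: 15, 90 min; longest is 90.

90 minutes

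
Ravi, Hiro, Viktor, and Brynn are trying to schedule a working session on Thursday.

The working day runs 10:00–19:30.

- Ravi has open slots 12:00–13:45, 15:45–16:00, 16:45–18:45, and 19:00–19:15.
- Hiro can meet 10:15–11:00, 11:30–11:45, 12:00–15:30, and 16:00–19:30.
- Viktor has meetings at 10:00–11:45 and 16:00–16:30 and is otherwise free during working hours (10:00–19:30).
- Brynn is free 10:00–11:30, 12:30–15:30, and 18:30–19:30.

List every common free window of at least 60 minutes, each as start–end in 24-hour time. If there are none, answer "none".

12:30–13:45

Viktor free within 10:00–19:30: 11:45–16:00, 16:30–19:30.
Ravi ∩ Hiro: 12:00–13:45, 16:45–18:45, 19:00–19:15.
Ravi ∩ Hiro ∩ Viktor: 12:00–13:45, 16:45–18:45, 19:00–19:15.
Ravi ∩ Hiro ∩ Viktor ∩ Brynn: 12:30–13:45, 18:30–18:45, 19:00–19:15.
Windows ≥ 60 min: 12:30–13:45.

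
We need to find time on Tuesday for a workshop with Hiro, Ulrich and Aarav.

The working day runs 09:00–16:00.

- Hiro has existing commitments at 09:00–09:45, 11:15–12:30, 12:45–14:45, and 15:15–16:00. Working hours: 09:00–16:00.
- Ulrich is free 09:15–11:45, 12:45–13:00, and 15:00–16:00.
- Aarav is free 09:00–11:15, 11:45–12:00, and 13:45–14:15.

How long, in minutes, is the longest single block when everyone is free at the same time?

Hiro free within 09:00–16:00: 09:45–11:15, 12:30–12:45, 14:45–15:15.
Hiro ∩ Ulrich: 09:45–11:15, 15:00–15:15.
Hiro ∩ Ulrich ∩ Aarav: 09:45–11:15.
Single common window of 90 minutes.

90 minutes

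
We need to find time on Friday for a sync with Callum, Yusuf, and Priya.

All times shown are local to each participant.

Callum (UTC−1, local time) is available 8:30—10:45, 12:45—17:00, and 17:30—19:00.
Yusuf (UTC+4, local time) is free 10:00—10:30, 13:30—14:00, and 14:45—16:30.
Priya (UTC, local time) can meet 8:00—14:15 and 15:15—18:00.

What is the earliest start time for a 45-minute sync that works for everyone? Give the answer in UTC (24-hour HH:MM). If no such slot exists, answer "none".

Callum → UTC: 09:30–11:45, 13:45–18:00, 18:30–20:00.
Yusuf → UTC: 06:00–06:30, 09:30–10:00, 10:45–12:30.
Priya → UTC: 08:00–14:15, 15:15–18:00.
Callum ∩ Yusuf: 09:30–10:00, 10:45–11:45.
Callum ∩ Yusuf ∩ Priya: 09:30–10:00, 10:45–11:45.
Windows ≥ 45 min: 10:45–11:45.
Earliest such window starts at 10:45.

10:45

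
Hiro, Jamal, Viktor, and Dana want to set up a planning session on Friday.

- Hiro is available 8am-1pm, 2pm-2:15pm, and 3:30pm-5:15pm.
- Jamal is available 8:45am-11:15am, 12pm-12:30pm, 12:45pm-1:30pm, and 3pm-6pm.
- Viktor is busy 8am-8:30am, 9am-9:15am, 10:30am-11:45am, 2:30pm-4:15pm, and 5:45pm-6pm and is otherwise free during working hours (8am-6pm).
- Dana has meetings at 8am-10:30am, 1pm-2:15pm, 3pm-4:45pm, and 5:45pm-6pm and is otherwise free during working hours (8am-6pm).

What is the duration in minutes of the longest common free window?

30 minutes

Viktor free within 08:00–18:00: 08:30–09:00, 09:15–10:30, 11:45–14:30, 16:15–17:45.
Dana free within 08:00–18:00: 10:30–13:00, 14:15–15:00, 16:45–17:45.
Hiro ∩ Jamal: 08:45–11:15, 12:00–12:30, 12:45–13:00, 15:30–17:15.
Hiro ∩ Jamal ∩ Viktor: 08:45–09:00, 09:15–10:30, 12:00–12:30, 12:45–13:00, 16:15–17:15.
Hiro ∩ Jamal ∩ Viktor ∩ Dana: 12:00–12:30, 12:45–13:00, 16:45–17:15.
Common window lengths: 30, 15, 30 min; longest is 30.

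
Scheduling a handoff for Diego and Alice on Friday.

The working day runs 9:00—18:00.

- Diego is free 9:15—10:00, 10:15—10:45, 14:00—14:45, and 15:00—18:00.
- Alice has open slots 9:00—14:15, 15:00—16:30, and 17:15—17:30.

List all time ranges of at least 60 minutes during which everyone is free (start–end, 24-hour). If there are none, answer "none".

15:00–16:30

Diego ∩ Alice: 09:15–10:00, 10:15–10:45, 14:00–14:15, 15:00–16:30, 17:15–17:30.
Windows ≥ 60 min: 15:00–16:30.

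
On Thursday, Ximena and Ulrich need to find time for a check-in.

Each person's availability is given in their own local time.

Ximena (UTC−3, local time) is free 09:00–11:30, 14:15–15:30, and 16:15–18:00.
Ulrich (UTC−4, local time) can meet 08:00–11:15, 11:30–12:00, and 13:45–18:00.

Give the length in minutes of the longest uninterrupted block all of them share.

Ximena → UTC: 12:00–14:30, 17:15–18:30, 19:15–21:00.
Ulrich → UTC: 12:00–15:15, 15:30–16:00, 17:45–22:00.
Ximena ∩ Ulrich: 12:00–14:30, 17:45–18:30, 19:15–21:00.
Common window lengths: 150, 45, 105 min; longest is 150.

150 minutes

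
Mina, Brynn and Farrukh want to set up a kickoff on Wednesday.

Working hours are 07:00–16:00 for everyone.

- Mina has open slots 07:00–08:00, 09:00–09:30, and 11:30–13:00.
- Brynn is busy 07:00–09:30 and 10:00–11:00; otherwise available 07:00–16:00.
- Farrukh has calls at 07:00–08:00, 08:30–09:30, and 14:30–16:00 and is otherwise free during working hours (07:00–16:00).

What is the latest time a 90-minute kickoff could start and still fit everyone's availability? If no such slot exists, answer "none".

Brynn free within 07:00–16:00: 09:30–10:00, 11:00–16:00.
Farrukh free within 07:00–16:00: 08:00–08:30, 09:30–14:30.
Mina ∩ Brynn: 11:30–13:00.
Mina ∩ Brynn ∩ Farrukh: 11:30–13:00.
Windows ≥ 90 min: 11:30–13:00.
Latest start in the last window 11:30–13:00 is 13:00 − 90 min = 11:30.

11:30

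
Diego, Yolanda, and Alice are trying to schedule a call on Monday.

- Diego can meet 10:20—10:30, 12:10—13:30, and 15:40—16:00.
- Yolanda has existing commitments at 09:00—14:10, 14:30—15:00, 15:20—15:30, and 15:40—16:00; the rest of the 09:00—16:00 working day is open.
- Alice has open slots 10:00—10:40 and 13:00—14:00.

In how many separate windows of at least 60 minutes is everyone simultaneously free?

Yolanda free within 09:00–16:00: 14:10–14:30, 15:00–15:20, 15:30–15:40.
Diego ∩ Yolanda: (none).
Diego ∩ Yolanda ∩ Alice: (none).
Windows ≥ 60 min: (none).
That's 0 windows.

0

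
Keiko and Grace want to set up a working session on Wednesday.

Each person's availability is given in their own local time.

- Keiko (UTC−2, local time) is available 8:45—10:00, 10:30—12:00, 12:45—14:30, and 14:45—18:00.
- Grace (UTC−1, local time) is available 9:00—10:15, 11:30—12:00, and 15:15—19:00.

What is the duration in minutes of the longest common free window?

195 minutes

Keiko → UTC: 10:45–12:00, 12:30–14:00, 14:45–16:30, 16:45–20:00.
Grace → UTC: 10:00–11:15, 12:30–13:00, 16:15–20:00.
Keiko ∩ Grace: 10:45–11:15, 12:30–13:00, 16:15–16:30, 16:45–20:00.
Common window lengths: 30, 30, 15, 195 min; longest is 195.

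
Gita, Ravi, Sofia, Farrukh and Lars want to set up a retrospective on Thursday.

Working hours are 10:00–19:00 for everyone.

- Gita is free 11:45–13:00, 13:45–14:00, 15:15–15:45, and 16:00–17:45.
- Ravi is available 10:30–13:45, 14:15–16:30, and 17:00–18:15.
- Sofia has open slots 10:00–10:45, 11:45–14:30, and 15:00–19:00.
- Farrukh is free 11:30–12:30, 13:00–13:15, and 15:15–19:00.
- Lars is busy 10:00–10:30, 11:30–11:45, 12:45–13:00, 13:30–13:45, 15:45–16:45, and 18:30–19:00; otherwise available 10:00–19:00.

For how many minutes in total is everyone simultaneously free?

Lars free within 10:00–19:00: 10:30–11:30, 11:45–12:45, 13:00–13:30, 13:45–15:45, 16:45–18:30.
Gita ∩ Ravi: 11:45–13:00, 15:15–15:45, 16:00–16:30, 17:00–17:45.
Gita ∩ Ravi ∩ Sofia: 11:45–13:00, 15:15–15:45, 16:00–16:30, 17:00–17:45.
Gita ∩ Ravi ∩ Sofia ∩ Farrukh: 11:45–12:30, 15:15–15:45, 16:00–16:30, 17:00–17:45.
Gita ∩ Ravi ∩ Sofia ∩ Farrukh ∩ Lars: 11:45–12:30, 15:15–15:45, 17:00–17:45.
Total common minutes: 45 + 30 + 45 = 120.

120 minutes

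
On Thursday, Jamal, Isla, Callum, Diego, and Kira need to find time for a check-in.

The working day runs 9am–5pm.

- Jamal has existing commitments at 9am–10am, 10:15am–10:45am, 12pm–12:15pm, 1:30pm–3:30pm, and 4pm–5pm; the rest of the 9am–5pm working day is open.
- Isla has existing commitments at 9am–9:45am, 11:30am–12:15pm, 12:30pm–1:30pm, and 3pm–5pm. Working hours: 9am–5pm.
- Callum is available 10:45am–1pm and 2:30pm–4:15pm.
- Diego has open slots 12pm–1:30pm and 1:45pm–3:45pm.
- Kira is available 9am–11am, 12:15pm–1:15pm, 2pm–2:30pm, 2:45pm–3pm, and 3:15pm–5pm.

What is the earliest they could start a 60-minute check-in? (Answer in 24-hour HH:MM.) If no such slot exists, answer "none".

none

Jamal free within 09:00–17:00: 10:00–10:15, 10:45–12:00, 12:15–13:30, 15:30–16:00.
Isla free within 09:00–17:00: 09:45–11:30, 12:15–12:30, 13:30–15:00.
Jamal ∩ Isla: 10:00–10:15, 10:45–11:30, 12:15–12:30.
Jamal ∩ Isla ∩ Callum: 10:45–11:30, 12:15–12:30.
Jamal ∩ Isla ∩ Callum ∩ Diego: 12:15–12:30.
Jamal ∩ Isla ∩ Callum ∩ Diego ∩ Kira: 12:15–12:30.
Windows ≥ 60 min: (none).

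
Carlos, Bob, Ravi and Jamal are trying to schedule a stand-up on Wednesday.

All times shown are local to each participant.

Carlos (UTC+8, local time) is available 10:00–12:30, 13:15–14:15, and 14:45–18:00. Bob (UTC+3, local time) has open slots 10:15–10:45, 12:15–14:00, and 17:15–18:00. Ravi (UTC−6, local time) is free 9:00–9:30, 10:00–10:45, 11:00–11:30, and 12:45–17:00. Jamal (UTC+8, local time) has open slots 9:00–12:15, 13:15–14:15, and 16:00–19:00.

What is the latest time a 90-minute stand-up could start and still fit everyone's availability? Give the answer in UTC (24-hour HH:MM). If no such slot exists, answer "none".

Carlos → UTC: 02:00–04:30, 05:15–06:15, 06:45–10:00.
Bob → UTC: 07:15–07:45, 09:15–11:00, 14:15–15:00.
Ravi → UTC: 15:00–15:30, 16:00–16:45, 17:00–17:30, 18:45–23:00.
Jamal → UTC: 01:00–04:15, 05:15–06:15, 08:00–11:00.
Carlos ∩ Bob: 07:15–07:45, 09:15–10:00.
Carlos ∩ Bob ∩ Ravi: (none).
Carlos ∩ Bob ∩ Ravi ∩ Jamal: (none).
Windows ≥ 90 min: (none).

none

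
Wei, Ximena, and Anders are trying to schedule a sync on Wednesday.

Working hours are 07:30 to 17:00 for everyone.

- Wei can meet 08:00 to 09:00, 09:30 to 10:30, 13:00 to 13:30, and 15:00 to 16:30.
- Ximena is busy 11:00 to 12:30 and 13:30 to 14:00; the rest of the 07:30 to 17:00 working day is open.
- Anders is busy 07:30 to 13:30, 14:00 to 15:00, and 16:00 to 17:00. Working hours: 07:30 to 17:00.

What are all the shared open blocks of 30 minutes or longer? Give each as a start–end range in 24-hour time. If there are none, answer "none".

Ximena free within 07:30–17:00: 07:30–11:00, 12:30–13:30, 14:00–17:00.
Anders free within 07:30–17:00: 13:30–14:00, 15:00–16:00.
Wei ∩ Ximena: 08:00–09:00, 09:30–10:30, 13:00–13:30, 15:00–16:30.
Wei ∩ Ximena ∩ Anders: 15:00–16:00.
Windows ≥ 30 min: 15:00–16:00.

15:00–16:00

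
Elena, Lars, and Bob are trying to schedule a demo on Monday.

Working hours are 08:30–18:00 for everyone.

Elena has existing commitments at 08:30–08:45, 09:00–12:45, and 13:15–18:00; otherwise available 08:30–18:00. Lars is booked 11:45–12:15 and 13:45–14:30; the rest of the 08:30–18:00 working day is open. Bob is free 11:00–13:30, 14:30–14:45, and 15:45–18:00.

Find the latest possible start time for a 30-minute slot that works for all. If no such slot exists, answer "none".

Elena free within 08:30–18:00: 08:45–09:00, 12:45–13:15.
Lars free within 08:30–18:00: 08:30–11:45, 12:15–13:45, 14:30–18:00.
Elena ∩ Lars: 08:45–09:00, 12:45–13:15.
Elena ∩ Lars ∩ Bob: 12:45–13:15.
Windows ≥ 30 min: 12:45–13:15.
Latest start in the last window 12:45–13:15 is 13:15 − 30 min = 12:45.

12:45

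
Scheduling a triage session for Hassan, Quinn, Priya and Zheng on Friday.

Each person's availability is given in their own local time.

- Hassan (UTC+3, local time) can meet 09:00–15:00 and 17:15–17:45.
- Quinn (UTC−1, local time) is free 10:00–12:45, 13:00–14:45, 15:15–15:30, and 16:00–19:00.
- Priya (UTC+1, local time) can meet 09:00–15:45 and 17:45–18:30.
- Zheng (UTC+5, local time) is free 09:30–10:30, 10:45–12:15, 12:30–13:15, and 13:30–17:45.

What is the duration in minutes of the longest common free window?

Hassan → UTC: 06:00–12:00, 14:15–14:45.
Quinn → UTC: 11:00–13:45, 14:00–15:45, 16:15–16:30, 17:00–20:00.
Priya → UTC: 08:00–14:45, 16:45–17:30.
Zheng → UTC: 04:30–05:30, 05:45–07:15, 07:30–08:15, 08:30–12:45.
Hassan ∩ Quinn: 11:00–12:00, 14:15–14:45.
Hassan ∩ Quinn ∩ Priya: 11:00–12:00, 14:15–14:45.
Hassan ∩ Quinn ∩ Priya ∩ Zheng: 11:00–12:00.
Single common window of 60 minutes.

60 minutes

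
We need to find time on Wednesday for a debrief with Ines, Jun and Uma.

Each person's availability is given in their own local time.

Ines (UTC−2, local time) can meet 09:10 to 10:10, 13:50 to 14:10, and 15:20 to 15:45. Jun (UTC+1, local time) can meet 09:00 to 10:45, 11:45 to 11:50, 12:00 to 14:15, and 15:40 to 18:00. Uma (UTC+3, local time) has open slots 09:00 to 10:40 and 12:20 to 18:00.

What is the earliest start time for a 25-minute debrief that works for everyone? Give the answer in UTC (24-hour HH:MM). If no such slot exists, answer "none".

11:10

Ines → UTC: 11:10–12:10, 15:50–16:10, 17:20–17:45.
Jun → UTC: 08:00–09:45, 10:45–10:50, 11:00–13:15, 14:40–17:00.
Uma → UTC: 06:00–07:40, 09:20–15:00.
Ines ∩ Jun: 11:10–12:10, 15:50–16:10.
Ines ∩ Jun ∩ Uma: 11:10–12:10.
Windows ≥ 25 min: 11:10–12:10.
Earliest such window starts at 11:10.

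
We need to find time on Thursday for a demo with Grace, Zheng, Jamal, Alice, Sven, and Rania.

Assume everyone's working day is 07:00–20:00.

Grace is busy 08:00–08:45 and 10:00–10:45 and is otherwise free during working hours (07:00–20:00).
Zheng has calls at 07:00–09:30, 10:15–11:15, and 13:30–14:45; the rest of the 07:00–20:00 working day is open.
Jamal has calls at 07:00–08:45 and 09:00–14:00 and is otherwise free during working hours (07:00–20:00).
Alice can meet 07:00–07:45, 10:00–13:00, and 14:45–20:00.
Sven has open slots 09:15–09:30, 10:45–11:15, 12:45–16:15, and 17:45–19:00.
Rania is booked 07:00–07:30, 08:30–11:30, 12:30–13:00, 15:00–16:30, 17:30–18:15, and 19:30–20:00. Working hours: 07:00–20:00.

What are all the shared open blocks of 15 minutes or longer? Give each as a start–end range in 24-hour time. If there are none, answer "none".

14:45–15:00, 18:15–19:00

Grace free within 07:00–20:00: 07:00–08:00, 08:45–10:00, 10:45–20:00.
Zheng free within 07:00–20:00: 09:30–10:15, 11:15–13:30, 14:45–20:00.
Jamal free within 07:00–20:00: 08:45–09:00, 14:00–20:00.
Rania free within 07:00–20:00: 07:30–08:30, 11:30–12:30, 13:00–15:00, 16:30–17:30, 18:15–19:30.
Grace ∩ Zheng: 09:30–10:00, 11:15–13:30, 14:45–20:00.
Grace ∩ Zheng ∩ Jamal: 14:45–20:00.
Grace ∩ Zheng ∩ Jamal ∩ Alice: 14:45–20:00.
Grace ∩ Zheng ∩ Jamal ∩ Alice ∩ Sven: 14:45–16:15, 17:45–19:00.
Grace ∩ Zheng ∩ Jamal ∩ Alice ∩ Sven ∩ Rania: 14:45–15:00, 18:15–19:00.
Windows ≥ 15 min: 14:45–15:00, 18:15–19:00.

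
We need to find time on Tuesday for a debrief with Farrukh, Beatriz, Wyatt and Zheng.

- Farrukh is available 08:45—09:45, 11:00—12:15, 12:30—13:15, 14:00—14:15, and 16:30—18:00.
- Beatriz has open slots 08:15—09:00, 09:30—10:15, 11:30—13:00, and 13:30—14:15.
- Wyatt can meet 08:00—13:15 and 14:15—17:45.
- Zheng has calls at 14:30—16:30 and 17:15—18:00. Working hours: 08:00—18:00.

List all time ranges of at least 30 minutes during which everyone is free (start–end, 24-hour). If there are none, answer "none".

11:30–12:15, 12:30–13:00

Zheng free within 08:00–18:00: 08:00–14:30, 16:30–17:15.
Farrukh ∩ Beatriz: 08:45–09:00, 09:30–09:45, 11:30–12:15, 12:30–13:00, 14:00–14:15.
Farrukh ∩ Beatriz ∩ Wyatt: 08:45–09:00, 09:30–09:45, 11:30–12:15, 12:30–13:00.
Farrukh ∩ Beatriz ∩ Wyatt ∩ Zheng: 08:45–09:00, 09:30–09:45, 11:30–12:15, 12:30–13:00.
Windows ≥ 30 min: 11:30–12:15, 12:30–13:00.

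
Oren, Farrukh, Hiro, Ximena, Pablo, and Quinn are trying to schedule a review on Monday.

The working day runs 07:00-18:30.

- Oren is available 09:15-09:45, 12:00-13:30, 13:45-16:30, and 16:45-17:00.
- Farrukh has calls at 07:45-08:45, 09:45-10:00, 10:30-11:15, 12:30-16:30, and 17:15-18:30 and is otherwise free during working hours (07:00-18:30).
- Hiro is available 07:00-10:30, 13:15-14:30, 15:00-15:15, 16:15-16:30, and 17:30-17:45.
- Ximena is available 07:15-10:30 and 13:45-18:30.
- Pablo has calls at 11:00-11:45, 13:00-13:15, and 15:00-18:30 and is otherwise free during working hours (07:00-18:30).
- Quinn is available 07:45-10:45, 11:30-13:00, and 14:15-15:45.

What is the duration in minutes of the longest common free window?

30 minutes

Farrukh free within 07:00–18:30: 07:00–07:45, 08:45–09:45, 10:00–10:30, 11:15–12:30, 16:30–17:15.
Pablo free within 07:00–18:30: 07:00–11:00, 11:45–13:00, 13:15–15:00.
Oren ∩ Farrukh: 09:15–09:45, 12:00–12:30, 16:45–17:00.
Oren ∩ Farrukh ∩ Hiro: 09:15–09:45.
Oren ∩ Farrukh ∩ Hiro ∩ Ximena: 09:15–09:45.
Oren ∩ Farrukh ∩ Hiro ∩ Ximena ∩ Pablo: 09:15–09:45.
Oren ∩ Farrukh ∩ Hiro ∩ Ximena ∩ Pablo ∩ Quinn: 09:15–09:45.
Single common window of 30 minutes.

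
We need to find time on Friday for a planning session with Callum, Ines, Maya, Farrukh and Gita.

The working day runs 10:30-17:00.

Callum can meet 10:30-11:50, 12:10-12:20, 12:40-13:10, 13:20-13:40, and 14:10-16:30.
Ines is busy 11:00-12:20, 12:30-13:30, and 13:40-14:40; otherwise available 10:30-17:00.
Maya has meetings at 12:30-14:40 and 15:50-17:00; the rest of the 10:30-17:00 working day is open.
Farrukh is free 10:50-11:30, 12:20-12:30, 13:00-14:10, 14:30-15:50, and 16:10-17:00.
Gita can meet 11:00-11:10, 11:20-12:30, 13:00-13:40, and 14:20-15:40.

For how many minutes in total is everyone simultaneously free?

60 minutes

Ines free within 10:30–17:00: 10:30–11:00, 12:20–12:30, 13:30–13:40, 14:40–17:00.
Maya free within 10:30–17:00: 10:30–12:30, 14:40–15:50.
Callum ∩ Ines: 10:30–11:00, 13:30–13:40, 14:40–16:30.
Callum ∩ Ines ∩ Maya: 10:30–11:00, 14:40–15:50.
Callum ∩ Ines ∩ Maya ∩ Farrukh: 10:50–11:00, 14:40–15:50.
Callum ∩ Ines ∩ Maya ∩ Farrukh ∩ Gita: 14:40–15:40.
Total common minutes: 60.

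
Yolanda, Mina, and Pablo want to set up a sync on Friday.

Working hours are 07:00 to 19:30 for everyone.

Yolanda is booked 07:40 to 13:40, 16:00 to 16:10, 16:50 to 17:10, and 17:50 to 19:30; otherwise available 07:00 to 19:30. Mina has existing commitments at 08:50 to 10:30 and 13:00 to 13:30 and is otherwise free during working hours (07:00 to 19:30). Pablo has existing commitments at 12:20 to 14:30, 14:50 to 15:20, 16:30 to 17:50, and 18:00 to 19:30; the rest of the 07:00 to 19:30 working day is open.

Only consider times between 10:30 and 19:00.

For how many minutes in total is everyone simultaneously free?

Yolanda free within 07:00–19:30: 07:00–07:40, 13:40–16:00, 16:10–16:50, 17:10–17:50.
Mina free within 07:00–19:30: 07:00–08:50, 10:30–13:00, 13:30–19:30.
Pablo free within 07:00–19:30: 07:00–12:20, 14:30–14:50, 15:20–16:30, 17:50–18:00.
Yolanda ∩ Mina: 07:00–07:40, 13:40–16:00, 16:10–16:50, 17:10–17:50.
Yolanda ∩ Mina ∩ Pablo: 07:00–07:40, 14:30–14:50, 15:20–16:00, 16:10–16:30.
Restricted to 10:30–19:00: 14:30–14:50, 15:20–16:00, 16:10–16:30.
Total common minutes: 20 + 40 + 20 = 80.

80 minutes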